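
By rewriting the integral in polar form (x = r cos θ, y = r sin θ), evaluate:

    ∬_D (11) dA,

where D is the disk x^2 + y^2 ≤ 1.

The region D is 0 ≤ r ≤ 1, 0 ≤ θ ≤ 2π in polar coordinates, where x = r cos(θ), y = r sin(θ), and dA = r dr dθ.

Under the substitution, the integrand becomes 11, so

    ∬_D (11) dA = ∫_{0}^{2π} ∫_{0}^{1} (11) · r dr dθ.

Inner integral (in r): ∫_{0}^{1} (11) · r dr = 11/2.

Outer integral (in θ): ∫_{0}^{2π} (11/2) dθ = 11π.

Therefore ∬_D (11) dA = 11π.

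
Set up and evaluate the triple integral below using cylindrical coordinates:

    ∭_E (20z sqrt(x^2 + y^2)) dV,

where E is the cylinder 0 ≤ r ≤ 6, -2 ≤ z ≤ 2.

In cylindrical coordinates, x = r cos(θ), y = r sin(θ), z = z, and dV = r dr dθ dz.

The integrand becomes 20r z, so

    ∭_E (20z sqrt(x^2 + y^2)) dV = ∫_{0}^{2π} ∫_{0}^{6} ∫_{-2}^{2} (20r z) · r dz dr dθ.

Inner (z): 0.
Middle (r from 0 to 6): 0.
Outer (θ): 0.

Therefore the triple integral equals 0.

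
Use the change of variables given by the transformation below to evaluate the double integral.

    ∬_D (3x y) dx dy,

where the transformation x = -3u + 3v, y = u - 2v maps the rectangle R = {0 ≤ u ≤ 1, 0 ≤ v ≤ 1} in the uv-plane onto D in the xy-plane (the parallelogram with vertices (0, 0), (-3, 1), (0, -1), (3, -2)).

Compute the Jacobian determinant of (x, y) with respect to (u, v):

    ∂(x,y)/∂(u,v) = | -3  3 | = (-3)(-2) - (3)(1) = 3.
                   | 1  -2 |

Its absolute value is |J| = 3 (the area scaling factor).

Substituting x = -3u + 3v, y = u - 2v into the integrand,

    3x y → -9u^2 + 27u v - 18v^2,

so the integral becomes

    ∬_R (-9u^2 + 27u v - 18v^2) · |J| du dv = ∫_0^1 ∫_0^1 (-27u^2 + 81u v - 54v^2) dv du.

Inner (v): -27u^2 + 81u/2 - 18.
Outer (u): -27/4.

Therefore ∬_D (3x y) dx dy = -27/4.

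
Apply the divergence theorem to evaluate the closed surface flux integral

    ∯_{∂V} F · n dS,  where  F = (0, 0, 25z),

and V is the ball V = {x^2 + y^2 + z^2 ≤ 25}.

By the divergence theorem,

    ∯_{∂V} F · n dS = ∭_V (∇ · F) dV.

Compute the divergence:
    ∇ · F = ∂F_x/∂x + ∂F_y/∂y + ∂F_z/∂z = 0 + 0 + 25 = 25.

In spherical coordinates, x = ρ sin(φ) cos(θ), y = ρ sin(φ) sin(θ), z = ρ cos(φ), dV = ρ^2 sin(φ) dρ dφ dθ, with 0 ≤ ρ ≤ 5, 0 ≤ φ ≤ π, 0 ≤ θ ≤ 2π.

The integrand, after substitution and multiplying by the volume element, becomes (25) · ρ^2 sin(φ), so

    ∭_V (∇·F) dV = ∫_0^{2π} ∫_0^{π} ∫_0^{5} (25) · ρ^2 sin(φ) dρ dφ dθ.

Inner (ρ from 0 to 5): 3125sin(φ)/3.
Middle (φ from 0 to π): 6250/3.
Outer (θ from 0 to 2π): 12500π/3.

Therefore ∯_{∂V} F · n dS = 12500π/3.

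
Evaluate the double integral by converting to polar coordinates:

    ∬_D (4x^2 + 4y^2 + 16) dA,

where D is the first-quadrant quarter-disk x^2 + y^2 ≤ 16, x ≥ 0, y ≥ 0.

The region D is 0 ≤ r ≤ 4, 0 ≤ θ ≤ π/2 in polar coordinates, where x = r cos(θ), y = r sin(θ), and dA = r dr dθ.

Under the substitution, the integrand becomes 4r^2 + 16, so

    ∬_D (4x^2 + 4y^2 + 16) dA = ∫_{0}^{π/2} ∫_{0}^{4} (4r^2 + 16) · r dr dθ.

Inner integral (in r): ∫_{0}^{4} (4r^2 + 16) · r dr = 384.

Outer integral (in θ): ∫_{0}^{π/2} (384) dθ = 192π.

Therefore ∬_D (4x^2 + 4y^2 + 16) dA = 192π.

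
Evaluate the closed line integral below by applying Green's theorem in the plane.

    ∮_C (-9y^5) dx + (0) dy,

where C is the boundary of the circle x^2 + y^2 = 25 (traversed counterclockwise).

Green's theorem converts the closed line integral into a double integral over the enclosed region D:

    ∮_C P dx + Q dy = ∬_D (∂Q/∂x - ∂P/∂y) dA.

Here P = -9y^5, Q = 0, so

    ∂Q/∂x = 0,    ∂P/∂y = -45y^4,
    ∂Q/∂x - ∂P/∂y = 45y^4.

D is the region x^2 + y^2 ≤ 25. Evaluating the double integral:

In polar coordinates (x = r cos θ, y = r sin θ, dA = r dr dθ) the integrand becomes 45r^4sin(θ)^4, so

    ∬_D (45y^4) dA = ∫_0^{2π} ∫_0^{5} (45r^4sin(θ)^4) · r dr dθ.

Inner (r from 0 to 5): 234375sin(θ)^4/2.
Outer (θ from 0 to 2π): 703125π/8.

Therefore ∮_C P dx + Q dy = 703125π/8.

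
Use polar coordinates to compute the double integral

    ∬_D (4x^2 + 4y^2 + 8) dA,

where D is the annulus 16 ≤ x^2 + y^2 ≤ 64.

The region D is 4 ≤ r ≤ 8, 0 ≤ θ ≤ 2π in polar coordinates, where x = r cos(θ), y = r sin(θ), and dA = r dr dθ.

Under the substitution, the integrand becomes 4r^2 + 8, so

    ∬_D (4x^2 + 4y^2 + 8) dA = ∫_{0}^{2π} ∫_{4}^{8} (4r^2 + 8) · r dr dθ.

Inner integral (in r): ∫_{4}^{8} (4r^2 + 8) · r dr = 4032.

Outer integral (in θ): ∫_{0}^{2π} (4032) dθ = 8064π.

Therefore ∬_D (4x^2 + 4y^2 + 8) dA = 8064π.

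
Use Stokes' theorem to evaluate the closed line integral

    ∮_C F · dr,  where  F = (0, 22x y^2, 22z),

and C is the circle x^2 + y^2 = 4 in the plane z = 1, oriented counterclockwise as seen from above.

Let S be the flat disk x^2 + y^2 ≤ 4 in the plane z = 1, with upward unit normal n̂ = ẑ. By Stokes' theorem,

    ∮_C F · dr = ∬_S (∇ × F) · n̂ dS = ∬_D (curl F)_z dA,

where D is the disk x^2 + y^2 ≤ 4.

Compute the curl of F = (0, 22x y^2, 22z):
    (∇ × F)_x = ∂F_z/∂y - ∂F_y/∂z = 0,
    (∇ × F)_y = ∂F_x/∂z - ∂F_z/∂x = 0,
    (∇ × F)_z = ∂F_y/∂x - ∂F_x/∂y = 22y^2.

On z = 1, (curl F)_z = 22y^2.

Convert to polar (x = r cos θ, y = r sin θ, dA = r dr dθ); the integrand becomes 22r^2sin(θ)^2, so

    ∬_D (curl F)_z dA = ∫_0^{2π} ∫_0^{2} (22r^2sin(θ)^2) · r dr dθ.

Inner (r from 0 to 2): 88sin(θ)^2.
Outer (θ from 0 to 2π): 88π.

Therefore ∮_C F · dr = 88π.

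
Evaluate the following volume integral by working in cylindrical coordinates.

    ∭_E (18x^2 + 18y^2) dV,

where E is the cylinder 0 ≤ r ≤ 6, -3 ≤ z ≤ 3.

In cylindrical coordinates, x = r cos(θ), y = r sin(θ), z = z, and dV = r dr dθ dz.

The integrand becomes 18r^2, so

    ∭_E (18x^2 + 18y^2) dV = ∫_{0}^{2π} ∫_{0}^{6} ∫_{-3}^{3} (18r^2) · r dz dr dθ.

Inner (z): 108r^3.
Middle (r from 0 to 6): 34992.
Outer (θ): 69984π.

Therefore the triple integral equals 69984π.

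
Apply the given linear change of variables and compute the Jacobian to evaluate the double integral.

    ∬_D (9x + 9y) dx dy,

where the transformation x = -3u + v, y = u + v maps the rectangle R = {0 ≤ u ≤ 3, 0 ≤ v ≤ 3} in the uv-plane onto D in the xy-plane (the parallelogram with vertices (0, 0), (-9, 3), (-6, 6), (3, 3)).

Compute the Jacobian determinant of (x, y) with respect to (u, v):

    ∂(x,y)/∂(u,v) = | -3  1 | = (-3)(1) - (1)(1) = -4.
                   | 1  1 |

Its absolute value is |J| = 4 (the area scaling factor).

Substituting x = -3u + v, y = u + v into the integrand,

    9x + 9y → -18u + 18v,

so the integral becomes

    ∬_R (-18u + 18v) · |J| du dv = ∫_0^3 ∫_0^3 (-72u + 72v) dv du.

Inner (v): 324 - 216u.
Outer (u): 0.

Therefore ∬_D (9x + 9y) dx dy = 0.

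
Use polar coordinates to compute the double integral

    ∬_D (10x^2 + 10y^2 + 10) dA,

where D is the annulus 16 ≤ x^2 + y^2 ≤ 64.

The region D is 4 ≤ r ≤ 8, 0 ≤ θ ≤ 2π in polar coordinates, where x = r cos(θ), y = r sin(θ), and dA = r dr dθ.

Under the substitution, the integrand becomes 10r^2 + 10, so

    ∬_D (10x^2 + 10y^2 + 10) dA = ∫_{0}^{2π} ∫_{4}^{8} (10r^2 + 10) · r dr dθ.

Inner integral (in r): ∫_{4}^{8} (10r^2 + 10) · r dr = 9840.

Outer integral (in θ): ∫_{0}^{2π} (9840) dθ = 19680π.

Therefore ∬_D (10x^2 + 10y^2 + 10) dA = 19680π.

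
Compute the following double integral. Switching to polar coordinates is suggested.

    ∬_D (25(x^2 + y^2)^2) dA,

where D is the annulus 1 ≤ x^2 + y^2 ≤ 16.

The region D is 1 ≤ r ≤ 4, 0 ≤ θ ≤ 2π in polar coordinates, where x = r cos(θ), y = r sin(θ), and dA = r dr dθ.

Under the substitution, the integrand becomes 25r^4, so

    ∬_D (25(x^2 + y^2)^2) dA = ∫_{0}^{2π} ∫_{1}^{4} (25r^4) · r dr dθ.

Inner integral (in r): ∫_{1}^{4} (25r^4) · r dr = 34125/2.

Outer integral (in θ): ∫_{0}^{2π} (34125/2) dθ = 34125π.

Therefore ∬_D (25(x^2 + y^2)^2) dA = 34125π.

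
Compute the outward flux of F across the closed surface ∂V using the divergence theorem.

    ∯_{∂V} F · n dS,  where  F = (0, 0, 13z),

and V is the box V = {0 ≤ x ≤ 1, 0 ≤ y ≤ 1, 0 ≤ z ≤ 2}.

By the divergence theorem,

    ∯_{∂V} F · n dS = ∭_V (∇ · F) dV.

Compute the divergence:
    ∇ · F = ∂F_x/∂x + ∂F_y/∂y + ∂F_z/∂z = 0 + 0 + 13 = 13.

V is a rectangular box, so dV = dx dy dz with 0 ≤ x ≤ 1, 0 ≤ y ≤ 1, 0 ≤ z ≤ 2.

Integrate (13) over V as an iterated integral:

    ∭_V (∇·F) dV = ∫_0^{1} ∫_0^{1} ∫_0^{2} (13) dz dy dx.

Inner (z from 0 to 2): 26.
Middle (y from 0 to 1): 26.
Outer (x from 0 to 1): 26.

Therefore ∯_{∂V} F · n dS = 26.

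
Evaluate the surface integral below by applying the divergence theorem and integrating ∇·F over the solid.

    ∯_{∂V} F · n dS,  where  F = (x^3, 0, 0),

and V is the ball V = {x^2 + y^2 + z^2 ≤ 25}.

By the divergence theorem,

    ∯_{∂V} F · n dS = ∭_V (∇ · F) dV.

Compute the divergence:
    ∇ · F = ∂F_x/∂x + ∂F_y/∂y + ∂F_z/∂z = 3x^2 + 0 + 0 = 3x^2.

In spherical coordinates, x = ρ sin(φ) cos(θ), y = ρ sin(φ) sin(θ), z = ρ cos(φ), dV = ρ^2 sin(φ) dρ dφ dθ, with 0 ≤ ρ ≤ 5, 0 ≤ φ ≤ π, 0 ≤ θ ≤ 2π.

The integrand, after substitution and multiplying by the volume element, becomes (3ρ^2sin(φ)^2cos(θ)^2) · ρ^2 sin(φ), so

    ∭_V (∇·F) dV = ∫_0^{2π} ∫_0^{π} ∫_0^{5} (3ρ^2sin(φ)^2cos(θ)^2) · ρ^2 sin(φ) dρ dφ dθ.

Inner (ρ from 0 to 5): 1875sin(φ)^3cos(θ)^2.
Middle (φ from 0 to π): 2500cos(θ)^2.
Outer (θ from 0 to 2π): 2500π.

Therefore ∯_{∂V} F · n dS = 2500π.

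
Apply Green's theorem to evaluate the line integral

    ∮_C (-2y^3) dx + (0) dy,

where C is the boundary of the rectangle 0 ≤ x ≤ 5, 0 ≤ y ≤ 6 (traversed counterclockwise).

Green's theorem converts the closed line integral into a double integral over the enclosed region D:

    ∮_C P dx + Q dy = ∬_D (∂Q/∂x - ∂P/∂y) dA.

Here P = -2y^3, Q = 0, so

    ∂Q/∂x = 0,    ∂P/∂y = -6y^2,
    ∂Q/∂x - ∂P/∂y = 6y^2.

D is the region 0 ≤ x ≤ 5, 0 ≤ y ≤ 6. Evaluating the double integral:

    ∬_D (6y^2) dA = ∫_0^{5} ∫_0^{6} (6y^2) dy dx.

Inner (y from 0 to 6): 432.
Outer (x from 0 to 5): 2160.

Therefore ∮_C P dx + Q dy = 2160.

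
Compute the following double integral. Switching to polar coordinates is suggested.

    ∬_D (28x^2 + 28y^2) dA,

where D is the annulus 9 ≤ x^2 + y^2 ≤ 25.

The region D is 3 ≤ r ≤ 5, 0 ≤ θ ≤ 2π in polar coordinates, where x = r cos(θ), y = r sin(θ), and dA = r dr dθ.

Under the substitution, the integrand becomes 28r^2, so

    ∬_D (28x^2 + 28y^2) dA = ∫_{0}^{2π} ∫_{3}^{5} (28r^2) · r dr dθ.

Inner integral (in r): ∫_{3}^{5} (28r^2) · r dr = 3808.

Outer integral (in θ): ∫_{0}^{2π} (3808) dθ = 7616π.

Therefore ∬_D (28x^2 + 28y^2) dA = 7616π.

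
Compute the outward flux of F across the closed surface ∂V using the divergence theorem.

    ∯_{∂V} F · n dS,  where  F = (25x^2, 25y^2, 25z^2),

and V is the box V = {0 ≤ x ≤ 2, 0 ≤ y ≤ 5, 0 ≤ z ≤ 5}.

By the divergence theorem,

    ∯_{∂V} F · n dS = ∭_V (∇ · F) dV.

Compute the divergence:
    ∇ · F = ∂F_x/∂x + ∂F_y/∂y + ∂F_z/∂z = 50x + 50y + 50z.

V is a rectangular box, so dV = dx dy dz with 0 ≤ x ≤ 2, 0 ≤ y ≤ 5, 0 ≤ z ≤ 5.

Integrate (50x + 50y + 50z) over V as an iterated integral:

    ∭_V (∇·F) dV = ∫_0^{2} ∫_0^{5} ∫_0^{5} (50x + 50y + 50z) dz dy dx.

Inner (z from 0 to 5): 250x + 250y + 625.
Middle (y from 0 to 5): 1250x + 6250.
Outer (x from 0 to 2): 15000.

Therefore ∯_{∂V} F · n dS = 15000.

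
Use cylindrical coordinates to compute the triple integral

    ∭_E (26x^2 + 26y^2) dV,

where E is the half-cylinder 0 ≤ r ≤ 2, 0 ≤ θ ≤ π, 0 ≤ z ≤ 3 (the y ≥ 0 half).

In cylindrical coordinates, x = r cos(θ), y = r sin(θ), z = z, and dV = r dr dθ dz.

The integrand becomes 26r^2, so

    ∭_E (26x^2 + 26y^2) dV = ∫_{0}^{π} ∫_{0}^{2} ∫_{0}^{3} (26r^2) · r dz dr dθ.

Inner (z): 78r^3.
Middle (r from 0 to 2): 312.
Outer (θ): 312π.

Therefore the triple integral equals 312π.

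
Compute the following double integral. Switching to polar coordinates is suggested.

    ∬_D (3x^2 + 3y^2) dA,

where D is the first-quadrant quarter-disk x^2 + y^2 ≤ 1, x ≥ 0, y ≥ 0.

The region D is 0 ≤ r ≤ 1, 0 ≤ θ ≤ π/2 in polar coordinates, where x = r cos(θ), y = r sin(θ), and dA = r dr dθ.

Under the substitution, the integrand becomes 3r^2, so

    ∬_D (3x^2 + 3y^2) dA = ∫_{0}^{π/2} ∫_{0}^{1} (3r^2) · r dr dθ.

Inner integral (in r): ∫_{0}^{1} (3r^2) · r dr = 3/4.

Outer integral (in θ): ∫_{0}^{π/2} (3/4) dθ = 3π/8.

Therefore ∬_D (3x^2 + 3y^2) dA = 3π/8.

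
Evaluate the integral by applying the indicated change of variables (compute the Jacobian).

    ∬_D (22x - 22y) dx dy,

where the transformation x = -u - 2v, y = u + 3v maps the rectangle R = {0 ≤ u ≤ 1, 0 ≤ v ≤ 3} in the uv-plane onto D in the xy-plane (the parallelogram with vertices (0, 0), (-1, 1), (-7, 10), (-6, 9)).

Compute the Jacobian determinant of (x, y) with respect to (u, v):

    ∂(x,y)/∂(u,v) = | -1  -2 | = (-1)(3) - (-2)(1) = -1.
                   | 1  3 |

Its absolute value is |J| = 1 (the area scaling factor).

Substituting x = -u - 2v, y = u + 3v into the integrand,

    22x - 22y → -44u - 110v,

so the integral becomes

    ∬_R (-44u - 110v) · |J| du dv = ∫_0^1 ∫_0^3 (-44u - 110v) dv du.

Inner (v): -132u - 495.
Outer (u): -561.

Therefore ∬_D (22x - 22y) dx dy = -561.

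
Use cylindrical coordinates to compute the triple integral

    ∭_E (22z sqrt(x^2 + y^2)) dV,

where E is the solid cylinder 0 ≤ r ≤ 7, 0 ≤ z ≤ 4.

In cylindrical coordinates, x = r cos(θ), y = r sin(θ), z = z, and dV = r dr dθ dz.

The integrand becomes 22r z, so

    ∭_E (22z sqrt(x^2 + y^2)) dV = ∫_{0}^{2π} ∫_{0}^{7} ∫_{0}^{4} (22r z) · r dz dr dθ.

Inner (z): 176r^2.
Middle (r from 0 to 7): 60368/3.
Outer (θ): 120736π/3.

Therefore the triple integral equals 120736π/3.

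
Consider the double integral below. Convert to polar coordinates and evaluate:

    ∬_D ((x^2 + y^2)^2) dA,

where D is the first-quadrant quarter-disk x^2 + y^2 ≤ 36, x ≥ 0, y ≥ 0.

The region D is 0 ≤ r ≤ 6, 0 ≤ θ ≤ π/2 in polar coordinates, where x = r cos(θ), y = r sin(θ), and dA = r dr dθ.

Under the substitution, the integrand becomes r^4, so

    ∬_D ((x^2 + y^2)^2) dA = ∫_{0}^{π/2} ∫_{0}^{6} (r^4) · r dr dθ.

Inner integral (in r): ∫_{0}^{6} (r^4) · r dr = 7776.

Outer integral (in θ): ∫_{0}^{π/2} (7776) dθ = 3888π.

Therefore ∬_D ((x^2 + y^2)^2) dA = 3888π.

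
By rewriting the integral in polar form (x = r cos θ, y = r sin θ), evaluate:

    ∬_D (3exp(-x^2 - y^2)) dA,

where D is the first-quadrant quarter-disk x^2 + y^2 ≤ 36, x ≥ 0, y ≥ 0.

The region D is 0 ≤ r ≤ 6, 0 ≤ θ ≤ π/2 in polar coordinates, where x = r cos(θ), y = r sin(θ), and dA = r dr dθ.

Under the substitution, the integrand becomes 3exp(-r^2), so

    ∬_D (3exp(-x^2 - y^2)) dA = ∫_{0}^{π/2} ∫_{0}^{6} (3exp(-r^2)) · r dr dθ.

Inner integral (in r): ∫_{0}^{6} (3exp(-r^2)) · r dr = 3/2 - 3exp(-36)/2.

Outer integral (in θ): ∫_{0}^{π/2} (3/2 - 3exp(-36)/2) dθ = -3π (1 - exp(36))exp(-36)/4.

Therefore ∬_D (3exp(-x^2 - y^2)) dA = -3π (1 - exp(36))exp(-36)/4.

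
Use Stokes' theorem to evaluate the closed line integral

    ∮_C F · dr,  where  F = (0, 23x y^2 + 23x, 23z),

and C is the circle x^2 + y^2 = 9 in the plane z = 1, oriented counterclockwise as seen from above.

Let S be the flat disk x^2 + y^2 ≤ 9 in the plane z = 1, with upward unit normal n̂ = ẑ. By Stokes' theorem,

    ∮_C F · dr = ∬_S (∇ × F) · n̂ dS = ∬_D (curl F)_z dA,

where D is the disk x^2 + y^2 ≤ 9.

Compute the curl of F = (0, 23x y^2 + 23x, 23z):
    (∇ × F)_x = ∂F_z/∂y - ∂F_y/∂z = 0,
    (∇ × F)_y = ∂F_x/∂z - ∂F_z/∂x = 0,
    (∇ × F)_z = ∂F_y/∂x - ∂F_x/∂y = 23y^2 + 23.

On z = 1, (curl F)_z = 23y^2 + 23.

Convert to polar (x = r cos θ, y = r sin θ, dA = r dr dθ); the integrand becomes 23r^2sin(θ)^2 + 23, so

    ∬_D (curl F)_z dA = ∫_0^{2π} ∫_0^{3} (23r^2sin(θ)^2 + 23) · r dr dθ.

Inner (r from 0 to 3): 1863sin(θ)^2/4 + 207/2.
Outer (θ from 0 to 2π): 2691π/4.

Therefore ∮_C F · dr = 2691π/4.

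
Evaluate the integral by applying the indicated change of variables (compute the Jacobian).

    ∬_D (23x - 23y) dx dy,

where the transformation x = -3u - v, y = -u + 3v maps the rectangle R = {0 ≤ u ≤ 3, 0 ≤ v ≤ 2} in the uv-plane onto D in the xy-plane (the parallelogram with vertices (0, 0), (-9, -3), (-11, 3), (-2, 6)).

Compute the Jacobian determinant of (x, y) with respect to (u, v):

    ∂(x,y)/∂(u,v) = | -3  -1 | = (-3)(3) - (-1)(-1) = -10.
                   | -1  3 |

Its absolute value is |J| = 10 (the area scaling factor).

Substituting x = -3u - v, y = -u + 3v into the integrand,

    23x - 23y → -46u - 92v,

so the integral becomes

    ∬_R (-46u - 92v) · |J| du dv = ∫_0^3 ∫_0^2 (-460u - 920v) dv du.

Inner (v): -920u - 1840.
Outer (u): -9660.

Therefore ∬_D (23x - 23y) dx dy = -9660.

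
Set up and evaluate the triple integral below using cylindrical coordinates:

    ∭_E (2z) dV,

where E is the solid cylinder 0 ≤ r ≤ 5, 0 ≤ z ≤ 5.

In cylindrical coordinates, x = r cos(θ), y = r sin(θ), z = z, and dV = r dr dθ dz.

The integrand becomes 2z, so

    ∭_E (2z) dV = ∫_{0}^{2π} ∫_{0}^{5} ∫_{0}^{5} (2z) · r dz dr dθ.

Inner (z): 25r.
Middle (r from 0 to 5): 625/2.
Outer (θ): 625π.

Therefore the triple integral equals 625π.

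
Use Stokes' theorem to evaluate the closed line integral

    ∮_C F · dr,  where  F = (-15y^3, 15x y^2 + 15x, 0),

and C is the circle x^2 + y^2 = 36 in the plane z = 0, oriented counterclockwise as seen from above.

Let S be the flat disk x^2 + y^2 ≤ 36 in the plane z = 0, with upward unit normal n̂ = ẑ. By Stokes' theorem,

    ∮_C F · dr = ∬_S (∇ × F) · n̂ dS = ∬_D (curl F)_z dA,

where D is the disk x^2 + y^2 ≤ 36.

Compute the curl of F = (-15y^3, 15x y^2 + 15x, 0):
    (∇ × F)_x = ∂F_z/∂y - ∂F_y/∂z = 0,
    (∇ × F)_y = ∂F_x/∂z - ∂F_z/∂x = 0,
    (∇ × F)_z = ∂F_y/∂x - ∂F_x/∂y = 60y^2 + 15.

On z = 0, (curl F)_z = 60y^2 + 15.

Convert to polar (x = r cos θ, y = r sin θ, dA = r dr dθ); the integrand becomes 60r^2sin(θ)^2 + 15, so

    ∬_D (curl F)_z dA = ∫_0^{2π} ∫_0^{6} (60r^2sin(θ)^2 + 15) · r dr dθ.

Inner (r from 0 to 6): 19440sin(θ)^2 + 270.
Outer (θ from 0 to 2π): 19980π.

Therefore ∮_C F · dr = 19980π.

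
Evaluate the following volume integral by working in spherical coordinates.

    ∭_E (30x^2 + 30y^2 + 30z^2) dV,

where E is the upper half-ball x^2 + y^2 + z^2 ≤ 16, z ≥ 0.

In spherical coordinates, x = ρ sin(φ) cos(θ), y = ρ sin(φ) sin(θ), z = ρ cos(φ), and dV = ρ^2 sin(φ) dρ dφ dθ.

The integrand becomes 30ρ^2, so

    ∭_E (30x^2 + 30y^2 + 30z^2) dV = ∫_{0}^{2π} ∫_{0}^{π/2} ∫_{0}^{4} (30ρ^2) · ρ^2 sin(φ) dρ dφ dθ.

Inner (ρ): 6144sin(φ).
Middle (φ): 6144.
Outer (θ): 12288π.

Therefore the triple integral equals 12288π.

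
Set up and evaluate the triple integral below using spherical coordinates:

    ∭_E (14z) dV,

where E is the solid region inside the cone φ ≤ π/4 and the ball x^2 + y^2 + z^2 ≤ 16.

In spherical coordinates, x = ρ sin(φ) cos(θ), y = ρ sin(φ) sin(θ), z = ρ cos(φ), and dV = ρ^2 sin(φ) dρ dφ dθ.

The integrand becomes 14ρ cos(φ), so

    ∭_E (14z) dV = ∫_{0}^{2π} ∫_{0}^{π/4} ∫_{0}^{4} (14ρ cos(φ)) · ρ^2 sin(φ) dρ dφ dθ.

Inner (ρ): 448sin(2φ).
Middle (φ): 224.
Outer (θ): 448π.

Therefore the triple integral equals 448π.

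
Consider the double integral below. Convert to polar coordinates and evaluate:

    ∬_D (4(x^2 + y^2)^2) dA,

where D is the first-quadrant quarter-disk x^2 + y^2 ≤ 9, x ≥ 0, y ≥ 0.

The region D is 0 ≤ r ≤ 3, 0 ≤ θ ≤ π/2 in polar coordinates, where x = r cos(θ), y = r sin(θ), and dA = r dr dθ.

Under the substitution, the integrand becomes 4r^4, so

    ∬_D (4(x^2 + y^2)^2) dA = ∫_{0}^{π/2} ∫_{0}^{3} (4r^4) · r dr dθ.

Inner integral (in r): ∫_{0}^{3} (4r^4) · r dr = 486.

Outer integral (in θ): ∫_{0}^{π/2} (486) dθ = 243π.

Therefore ∬_D (4(x^2 + y^2)^2) dA = 243π.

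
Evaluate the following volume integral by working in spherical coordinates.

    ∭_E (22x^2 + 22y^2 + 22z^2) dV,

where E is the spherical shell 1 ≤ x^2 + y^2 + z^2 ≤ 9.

In spherical coordinates, x = ρ sin(φ) cos(θ), y = ρ sin(φ) sin(θ), z = ρ cos(φ), and dV = ρ^2 sin(φ) dρ dφ dθ.

The integrand becomes 22ρ^2, so

    ∭_E (22x^2 + 22y^2 + 22z^2) dV = ∫_{0}^{2π} ∫_{0}^{π} ∫_{1}^{3} (22ρ^2) · ρ^2 sin(φ) dρ dφ dθ.

Inner (ρ): 5324sin(φ)/5.
Middle (φ): 10648/5.
Outer (θ): 21296π/5.

Therefore the triple integral equals 21296π/5.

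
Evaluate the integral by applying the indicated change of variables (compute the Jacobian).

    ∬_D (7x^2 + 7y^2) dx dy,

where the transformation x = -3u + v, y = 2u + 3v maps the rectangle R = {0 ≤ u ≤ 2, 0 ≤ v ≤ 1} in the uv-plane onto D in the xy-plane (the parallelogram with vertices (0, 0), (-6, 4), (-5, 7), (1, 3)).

Compute the Jacobian determinant of (x, y) with respect to (u, v):

    ∂(x,y)/∂(u,v) = | -3  1 | = (-3)(3) - (1)(2) = -11.
                   | 2  3 |

Its absolute value is |J| = 11 (the area scaling factor).

Substituting x = -3u + v, y = 2u + 3v into the integrand,

    7x^2 + 7y^2 → 91u^2 + 42u v + 70v^2,

so the integral becomes

    ∬_R (91u^2 + 42u v + 70v^2) · |J| du dv = ∫_0^2 ∫_0^1 (1001u^2 + 462u v + 770v^2) dv du.

Inner (v): 1001u^2 + 231u + 770/3.
Outer (u): 10934/3.

Therefore ∬_D (7x^2 + 7y^2) dx dy = 10934/3.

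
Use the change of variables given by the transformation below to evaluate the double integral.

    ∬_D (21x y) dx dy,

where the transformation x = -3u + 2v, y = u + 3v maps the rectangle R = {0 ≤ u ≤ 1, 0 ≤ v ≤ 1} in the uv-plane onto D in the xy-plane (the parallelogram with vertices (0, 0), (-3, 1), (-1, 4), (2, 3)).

Compute the Jacobian determinant of (x, y) with respect to (u, v):

    ∂(x,y)/∂(u,v) = | -3  2 | = (-3)(3) - (2)(1) = -11.
                   | 1  3 |

Its absolute value is |J| = 11 (the area scaling factor).

Substituting x = -3u + 2v, y = u + 3v into the integrand,

    21x y → -63u^2 - 147u v + 126v^2,

so the integral becomes

    ∬_R (-63u^2 - 147u v + 126v^2) · |J| du dv = ∫_0^1 ∫_0^1 (-693u^2 - 1617u v + 1386v^2) dv du.

Inner (v): -693u^2 - 1617u/2 + 462.
Outer (u): -693/4.

Therefore ∬_D (21x y) dx dy = -693/4.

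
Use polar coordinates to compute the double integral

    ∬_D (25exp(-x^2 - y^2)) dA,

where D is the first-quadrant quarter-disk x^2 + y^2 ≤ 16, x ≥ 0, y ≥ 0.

The region D is 0 ≤ r ≤ 4, 0 ≤ θ ≤ π/2 in polar coordinates, where x = r cos(θ), y = r sin(θ), and dA = r dr dθ.

Under the substitution, the integrand becomes 25exp(-r^2), so

    ∬_D (25exp(-x^2 - y^2)) dA = ∫_{0}^{π/2} ∫_{0}^{4} (25exp(-r^2)) · r dr dθ.

Inner integral (in r): ∫_{0}^{4} (25exp(-r^2)) · r dr = 25/2 - 25exp(-16)/2.

Outer integral (in θ): ∫_{0}^{π/2} (25/2 - 25exp(-16)/2) dθ = -25π (1 - exp(16))exp(-16)/4.

Therefore ∬_D (25exp(-x^2 - y^2)) dA = -25π (1 - exp(16))exp(-16)/4.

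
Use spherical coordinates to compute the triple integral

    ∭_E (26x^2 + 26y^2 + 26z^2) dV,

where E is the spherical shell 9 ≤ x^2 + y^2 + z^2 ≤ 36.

In spherical coordinates, x = ρ sin(φ) cos(θ), y = ρ sin(φ) sin(θ), z = ρ cos(φ), and dV = ρ^2 sin(φ) dρ dφ dθ.

The integrand becomes 26ρ^2, so

    ∭_E (26x^2 + 26y^2 + 26z^2) dV = ∫_{0}^{2π} ∫_{0}^{π} ∫_{3}^{6} (26ρ^2) · ρ^2 sin(φ) dρ dφ dθ.

Inner (ρ): 195858sin(φ)/5.
Middle (φ): 391716/5.
Outer (θ): 783432π/5.

Therefore the triple integral equals 783432π/5.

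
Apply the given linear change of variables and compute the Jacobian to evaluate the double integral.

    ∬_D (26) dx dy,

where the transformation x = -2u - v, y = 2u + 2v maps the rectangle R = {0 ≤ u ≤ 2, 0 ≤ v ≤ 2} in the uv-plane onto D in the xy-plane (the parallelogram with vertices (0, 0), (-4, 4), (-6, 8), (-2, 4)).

Compute the Jacobian determinant of (x, y) with respect to (u, v):

    ∂(x,y)/∂(u,v) = | -2  -1 | = (-2)(2) - (-1)(2) = -2.
                   | 2  2 |

Its absolute value is |J| = 2 (the area scaling factor).

Substituting x = -2u - v, y = 2u + 2v into the integrand,

    26 → 26,

so the integral becomes

    ∬_R (26) · |J| du dv = ∫_0^2 ∫_0^2 (52) dv du.

Inner (v): 104.
Outer (u): 208.

Therefore ∬_D (26) dx dy = 208.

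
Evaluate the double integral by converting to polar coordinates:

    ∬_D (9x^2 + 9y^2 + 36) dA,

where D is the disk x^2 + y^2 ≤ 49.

The region D is 0 ≤ r ≤ 7, 0 ≤ θ ≤ 2π in polar coordinates, where x = r cos(θ), y = r sin(θ), and dA = r dr dθ.

Under the substitution, the integrand becomes 9r^2 + 36, so

    ∬_D (9x^2 + 9y^2 + 36) dA = ∫_{0}^{2π} ∫_{0}^{7} (9r^2 + 36) · r dr dθ.

Inner integral (in r): ∫_{0}^{7} (9r^2 + 36) · r dr = 25137/4.

Outer integral (in θ): ∫_{0}^{2π} (25137/4) dθ = 25137π/2.

Therefore ∬_D (9x^2 + 9y^2 + 36) dA = 25137π/2.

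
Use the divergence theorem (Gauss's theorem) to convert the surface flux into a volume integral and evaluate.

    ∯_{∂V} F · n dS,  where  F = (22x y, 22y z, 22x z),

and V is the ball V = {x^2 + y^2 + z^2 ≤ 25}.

By the divergence theorem,

    ∯_{∂V} F · n dS = ∭_V (∇ · F) dV.

Compute the divergence:
    ∇ · F = ∂F_x/∂x + ∂F_y/∂y + ∂F_z/∂z = 22y + 22z + 22x = 22x + 22y + 22z.

In spherical coordinates, x = ρ sin(φ) cos(θ), y = ρ sin(φ) sin(θ), z = ρ cos(φ), dV = ρ^2 sin(φ) dρ dφ dθ, with 0 ≤ ρ ≤ 5, 0 ≤ φ ≤ π, 0 ≤ θ ≤ 2π.

The integrand, after substitution and multiplying by the volume element, becomes (22ρ (sqrt(2)sin(φ)sin(θ + π/4) + cos(φ))) · ρ^2 sin(φ), so

    ∭_V (∇·F) dV = ∫_0^{2π} ∫_0^{π} ∫_0^{5} (22ρ (sqrt(2)sin(φ)sin(θ + π/4) + cos(φ))) · ρ^2 sin(φ) dρ dφ dθ.

Inner (ρ from 0 to 5): 6875(sqrt(2)sin(φ)sin(θ + π/4) + cos(φ))sin(φ)/2.
Middle (φ from 0 to π): 6875sqrt(2)π sin(θ + π/4)/4.
Outer (θ from 0 to 2π): 0.

Therefore ∯_{∂V} F · n dS = 0.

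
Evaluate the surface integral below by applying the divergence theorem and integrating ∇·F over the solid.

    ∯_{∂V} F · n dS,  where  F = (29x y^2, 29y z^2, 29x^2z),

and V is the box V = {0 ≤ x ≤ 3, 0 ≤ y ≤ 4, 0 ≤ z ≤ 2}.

By the divergence theorem,

    ∯_{∂V} F · n dS = ∭_V (∇ · F) dV.

Compute the divergence:
    ∇ · F = ∂F_x/∂x + ∂F_y/∂y + ∂F_z/∂z = 29y^2 + 29z^2 + 29x^2 = 29x^2 + 29y^2 + 29z^2.

V is a rectangular box, so dV = dx dy dz with 0 ≤ x ≤ 3, 0 ≤ y ≤ 4, 0 ≤ z ≤ 2.

Integrate (29x^2 + 29y^2 + 29z^2) over V as an iterated integral:

    ∭_V (∇·F) dV = ∫_0^{3} ∫_0^{4} ∫_0^{2} (29x^2 + 29y^2 + 29z^2) dz dy dx.

Inner (z from 0 to 2): 58x^2 + 58y^2 + 232/3.
Middle (y from 0 to 4): 232x^2 + 4640/3.
Outer (x from 0 to 3): 6728.

Therefore ∯_{∂V} F · n dS = 6728.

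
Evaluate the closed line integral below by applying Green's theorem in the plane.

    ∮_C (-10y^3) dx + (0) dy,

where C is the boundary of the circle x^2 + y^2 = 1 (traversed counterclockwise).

Green's theorem converts the closed line integral into a double integral over the enclosed region D:

    ∮_C P dx + Q dy = ∬_D (∂Q/∂x - ∂P/∂y) dA.

Here P = -10y^3, Q = 0, so

    ∂Q/∂x = 0,    ∂P/∂y = -30y^2,
    ∂Q/∂x - ∂P/∂y = 30y^2.

D is the region x^2 + y^2 ≤ 1. Evaluating the double integral:

In polar coordinates (x = r cos θ, y = r sin θ, dA = r dr dθ) the integrand becomes 30r^2sin(θ)^2, so

    ∬_D (30y^2) dA = ∫_0^{2π} ∫_0^{1} (30r^2sin(θ)^2) · r dr dθ.

Inner (r from 0 to 1): 15sin(θ)^2/2.
Outer (θ from 0 to 2π): 15π/2.

Therefore ∮_C P dx + Q dy = 15π/2.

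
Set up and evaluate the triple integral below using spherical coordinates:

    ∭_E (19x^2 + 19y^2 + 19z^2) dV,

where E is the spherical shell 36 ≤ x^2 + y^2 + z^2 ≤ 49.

In spherical coordinates, x = ρ sin(φ) cos(θ), y = ρ sin(φ) sin(θ), z = ρ cos(φ), and dV = ρ^2 sin(φ) dρ dφ dθ.

The integrand becomes 19ρ^2, so

    ∭_E (19x^2 + 19y^2 + 19z^2) dV = ∫_{0}^{2π} ∫_{0}^{π} ∫_{6}^{7} (19ρ^2) · ρ^2 sin(φ) dρ dφ dθ.

Inner (ρ): 171589sin(φ)/5.
Middle (φ): 343178/5.
Outer (θ): 686356π/5.

Therefore the triple integral equals 686356π/5.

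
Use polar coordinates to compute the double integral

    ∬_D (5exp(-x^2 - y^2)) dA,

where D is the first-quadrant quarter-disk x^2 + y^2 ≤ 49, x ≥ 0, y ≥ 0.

The region D is 0 ≤ r ≤ 7, 0 ≤ θ ≤ π/2 in polar coordinates, where x = r cos(θ), y = r sin(θ), and dA = r dr dθ.

Under the substitution, the integrand becomes 5exp(-r^2), so

    ∬_D (5exp(-x^2 - y^2)) dA = ∫_{0}^{π/2} ∫_{0}^{7} (5exp(-r^2)) · r dr dθ.

Inner integral (in r): ∫_{0}^{7} (5exp(-r^2)) · r dr = 5/2 - 5exp(-49)/2.

Outer integral (in θ): ∫_{0}^{π/2} (5/2 - 5exp(-49)/2) dθ = -5π (1 - exp(49))exp(-49)/4.

Therefore ∬_D (5exp(-x^2 - y^2)) dA = -5π (1 - exp(49))exp(-49)/4.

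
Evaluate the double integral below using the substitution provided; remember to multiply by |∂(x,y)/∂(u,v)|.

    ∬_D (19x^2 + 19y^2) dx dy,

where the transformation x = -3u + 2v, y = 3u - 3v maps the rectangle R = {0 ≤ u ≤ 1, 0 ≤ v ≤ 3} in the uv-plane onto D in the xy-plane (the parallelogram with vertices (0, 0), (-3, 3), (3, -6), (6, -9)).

Compute the Jacobian determinant of (x, y) with respect to (u, v):

    ∂(x,y)/∂(u,v) = | -3  2 | = (-3)(-3) - (2)(3) = 3.
                   | 3  -3 |

Its absolute value is |J| = 3 (the area scaling factor).

Substituting x = -3u + 2v, y = 3u - 3v into the integrand,

    19x^2 + 19y^2 → 342u^2 - 570u v + 247v^2,

so the integral becomes

    ∬_R (342u^2 - 570u v + 247v^2) · |J| du dv = ∫_0^1 ∫_0^3 (1026u^2 - 1710u v + 741v^2) dv du.

Inner (v): 3078u^2 - 7695u + 6669.
Outer (u): 7695/2.

Therefore ∬_D (19x^2 + 19y^2) dx dy = 7695/2.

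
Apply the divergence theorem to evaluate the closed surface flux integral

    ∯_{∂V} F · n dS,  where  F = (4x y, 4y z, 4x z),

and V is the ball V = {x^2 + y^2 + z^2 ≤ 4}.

By the divergence theorem,

    ∯_{∂V} F · n dS = ∭_V (∇ · F) dV.

Compute the divergence:
    ∇ · F = ∂F_x/∂x + ∂F_y/∂y + ∂F_z/∂z = 4y + 4z + 4x = 4x + 4y + 4z.

In spherical coordinates, x = ρ sin(φ) cos(θ), y = ρ sin(φ) sin(θ), z = ρ cos(φ), dV = ρ^2 sin(φ) dρ dφ dθ, with 0 ≤ ρ ≤ 2, 0 ≤ φ ≤ π, 0 ≤ θ ≤ 2π.

The integrand, after substitution and multiplying by the volume element, becomes (4ρ (sqrt(2)sin(φ)sin(θ + π/4) + cos(φ))) · ρ^2 sin(φ), so

    ∭_V (∇·F) dV = ∫_0^{2π} ∫_0^{π} ∫_0^{2} (4ρ (sqrt(2)sin(φ)sin(θ + π/4) + cos(φ))) · ρ^2 sin(φ) dρ dφ dθ.

Inner (ρ from 0 to 2): 16(sqrt(2)sin(φ)sin(θ + π/4) + cos(φ))sin(φ).
Middle (φ from 0 to π): 8sqrt(2)π sin(θ + π/4).
Outer (θ from 0 to 2π): 0.

Therefore ∯_{∂V} F · n dS = 0.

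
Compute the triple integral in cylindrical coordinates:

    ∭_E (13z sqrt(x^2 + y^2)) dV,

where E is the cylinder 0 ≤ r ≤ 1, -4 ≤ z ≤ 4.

In cylindrical coordinates, x = r cos(θ), y = r sin(θ), z = z, and dV = r dr dθ dz.

The integrand becomes 13r z, so

    ∭_E (13z sqrt(x^2 + y^2)) dV = ∫_{0}^{2π} ∫_{0}^{1} ∫_{-4}^{4} (13r z) · r dz dr dθ.

Inner (z): 0.
Middle (r from 0 to 1): 0.
Outer (θ): 0.

Therefore the triple integral equals 0.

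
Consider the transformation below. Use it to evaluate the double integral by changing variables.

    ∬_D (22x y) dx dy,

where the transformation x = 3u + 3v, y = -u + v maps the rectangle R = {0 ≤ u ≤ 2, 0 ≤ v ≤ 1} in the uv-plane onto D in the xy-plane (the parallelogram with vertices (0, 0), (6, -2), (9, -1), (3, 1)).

Compute the Jacobian determinant of (x, y) with respect to (u, v):

    ∂(x,y)/∂(u,v) = | 3  3 | = (3)(1) - (3)(-1) = 6.
                   | -1  1 |

Its absolute value is |J| = 6 (the area scaling factor).

Substituting x = 3u + 3v, y = -u + v into the integrand,

    22x y → -66u^2 + 66v^2,

so the integral becomes

    ∬_R (-66u^2 + 66v^2) · |J| du dv = ∫_0^2 ∫_0^1 (-396u^2 + 396v^2) dv du.

Inner (v): 132 - 396u^2.
Outer (u): -792.

Therefore ∬_D (22x y) dx dy = -792.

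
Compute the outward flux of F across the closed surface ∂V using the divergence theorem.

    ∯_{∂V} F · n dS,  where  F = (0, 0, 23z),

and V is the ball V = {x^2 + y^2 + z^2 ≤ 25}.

By the divergence theorem,

    ∯_{∂V} F · n dS = ∭_V (∇ · F) dV.

Compute the divergence:
    ∇ · F = ∂F_x/∂x + ∂F_y/∂y + ∂F_z/∂z = 0 + 0 + 23 = 23.

In spherical coordinates, x = ρ sin(φ) cos(θ), y = ρ sin(φ) sin(θ), z = ρ cos(φ), dV = ρ^2 sin(φ) dρ dφ dθ, with 0 ≤ ρ ≤ 5, 0 ≤ φ ≤ π, 0 ≤ θ ≤ 2π.

The integrand, after substitution and multiplying by the volume element, becomes (23) · ρ^2 sin(φ), so

    ∭_V (∇·F) dV = ∫_0^{2π} ∫_0^{π} ∫_0^{5} (23) · ρ^2 sin(φ) dρ dφ dθ.

Inner (ρ from 0 to 5): 2875sin(φ)/3.
Middle (φ from 0 to π): 5750/3.
Outer (θ from 0 to 2π): 11500π/3.

Therefore ∯_{∂V} F · n dS = 11500π/3.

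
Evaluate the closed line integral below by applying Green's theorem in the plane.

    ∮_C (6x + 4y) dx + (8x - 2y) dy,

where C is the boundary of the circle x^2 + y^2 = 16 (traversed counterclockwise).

Green's theorem converts the closed line integral into a double integral over the enclosed region D:

    ∮_C P dx + Q dy = ∬_D (∂Q/∂x - ∂P/∂y) dA.

Here P = 6x + 4y, Q = 8x - 2y, so

    ∂Q/∂x = 8,    ∂P/∂y = 4,
    ∂Q/∂x - ∂P/∂y = 4.

D is the region x^2 + y^2 ≤ 16. Evaluating the double integral:

In polar coordinates (x = r cos θ, y = r sin θ, dA = r dr dθ) the integrand becomes 4, so

    ∬_D (4) dA = ∫_0^{2π} ∫_0^{4} (4) · r dr dθ.

Inner (r from 0 to 4): 32.
Outer (θ from 0 to 2π): 64π.

Therefore ∮_C P dx + Q dy = 64π.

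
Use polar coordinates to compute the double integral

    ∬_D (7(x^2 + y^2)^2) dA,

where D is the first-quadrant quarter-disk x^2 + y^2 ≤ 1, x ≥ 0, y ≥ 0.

The region D is 0 ≤ r ≤ 1, 0 ≤ θ ≤ π/2 in polar coordinates, where x = r cos(θ), y = r sin(θ), and dA = r dr dθ.

Under the substitution, the integrand becomes 7r^4, so

    ∬_D (7(x^2 + y^2)^2) dA = ∫_{0}^{π/2} ∫_{0}^{1} (7r^4) · r dr dθ.

Inner integral (in r): ∫_{0}^{1} (7r^4) · r dr = 7/6.

Outer integral (in θ): ∫_{0}^{π/2} (7/6) dθ = 7π/12.

Therefore ∬_D (7(x^2 + y^2)^2) dA = 7π/12.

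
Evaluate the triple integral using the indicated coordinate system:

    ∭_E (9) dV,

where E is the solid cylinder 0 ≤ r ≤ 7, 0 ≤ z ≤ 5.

In cylindrical coordinates, x = r cos(θ), y = r sin(θ), z = z, and dV = r dr dθ dz.

The integrand becomes 9, so

    ∭_E (9) dV = ∫_{0}^{2π} ∫_{0}^{7} ∫_{0}^{5} (9) · r dz dr dθ.

Inner (z): 45r.
Middle (r from 0 to 7): 2205/2.
Outer (θ): 2205π.

Therefore the triple integral equals 2205π.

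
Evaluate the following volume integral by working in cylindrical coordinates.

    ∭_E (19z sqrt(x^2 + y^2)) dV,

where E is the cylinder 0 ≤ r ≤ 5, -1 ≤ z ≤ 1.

In cylindrical coordinates, x = r cos(θ), y = r sin(θ), z = z, and dV = r dr dθ dz.

The integrand becomes 19r z, so

    ∭_E (19z sqrt(x^2 + y^2)) dV = ∫_{0}^{2π} ∫_{0}^{5} ∫_{-1}^{1} (19r z) · r dz dr dθ.

Inner (z): 0.
Middle (r from 0 to 5): 0.
Outer (θ): 0.

Therefore the triple integral equals 0.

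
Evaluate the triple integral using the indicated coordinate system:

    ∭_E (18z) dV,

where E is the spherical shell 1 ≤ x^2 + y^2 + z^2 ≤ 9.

In spherical coordinates, x = ρ sin(φ) cos(θ), y = ρ sin(φ) sin(θ), z = ρ cos(φ), and dV = ρ^2 sin(φ) dρ dφ dθ.

The integrand becomes 18ρ cos(φ), so

    ∭_E (18z) dV = ∫_{0}^{2π} ∫_{0}^{π} ∫_{1}^{3} (18ρ cos(φ)) · ρ^2 sin(φ) dρ dφ dθ.

Inner (ρ): 180sin(2φ).
Middle (φ): 0.
Outer (θ): 0.

Therefore the triple integral equals 0.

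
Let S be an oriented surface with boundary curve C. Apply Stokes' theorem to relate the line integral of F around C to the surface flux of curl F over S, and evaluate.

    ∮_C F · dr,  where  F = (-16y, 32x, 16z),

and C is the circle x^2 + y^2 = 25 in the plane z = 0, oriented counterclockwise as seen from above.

Let S be the flat disk x^2 + y^2 ≤ 25 in the plane z = 0, with upward unit normal n̂ = ẑ. By Stokes' theorem,

    ∮_C F · dr = ∬_S (∇ × F) · n̂ dS = ∬_D (curl F)_z dA,

where D is the disk x^2 + y^2 ≤ 25.

Compute the curl of F = (-16y, 32x, 16z):
    (∇ × F)_x = ∂F_z/∂y - ∂F_y/∂z = 0,
    (∇ × F)_y = ∂F_x/∂z - ∂F_z/∂x = 0,
    (∇ × F)_z = ∂F_y/∂x - ∂F_x/∂y = 48.

On z = 0, (curl F)_z = 48.

Convert to polar (x = r cos θ, y = r sin θ, dA = r dr dθ); the integrand becomes 48, so

    ∬_D (curl F)_z dA = ∫_0^{2π} ∫_0^{5} (48) · r dr dθ.

Inner (r from 0 to 5): 600.
Outer (θ from 0 to 2π): 1200π.

Therefore ∮_C F · dr = 1200π.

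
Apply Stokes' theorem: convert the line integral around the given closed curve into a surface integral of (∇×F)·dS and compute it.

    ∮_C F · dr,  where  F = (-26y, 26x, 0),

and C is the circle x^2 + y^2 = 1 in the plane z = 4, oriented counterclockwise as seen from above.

Let S be the flat disk x^2 + y^2 ≤ 1 in the plane z = 4, with upward unit normal n̂ = ẑ. By Stokes' theorem,

    ∮_C F · dr = ∬_S (∇ × F) · n̂ dS = ∬_D (curl F)_z dA,

where D is the disk x^2 + y^2 ≤ 1.

Compute the curl of F = (-26y, 26x, 0):
    (∇ × F)_x = ∂F_z/∂y - ∂F_y/∂z = 0,
    (∇ × F)_y = ∂F_x/∂z - ∂F_z/∂x = 0,
    (∇ × F)_z = ∂F_y/∂x - ∂F_x/∂y = 52.

On z = 4, (curl F)_z = 52.

Convert to polar (x = r cos θ, y = r sin θ, dA = r dr dθ); the integrand becomes 52, so

    ∬_D (curl F)_z dA = ∫_0^{2π} ∫_0^{1} (52) · r dr dθ.

Inner (r from 0 to 1): 26.
Outer (θ from 0 to 2π): 52π.

Therefore ∮_C F · dr = 52π.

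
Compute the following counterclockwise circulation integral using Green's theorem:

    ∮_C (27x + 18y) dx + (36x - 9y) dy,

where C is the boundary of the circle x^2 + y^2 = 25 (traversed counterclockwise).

Green's theorem converts the closed line integral into a double integral over the enclosed region D:

    ∮_C P dx + Q dy = ∬_D (∂Q/∂x - ∂P/∂y) dA.

Here P = 27x + 18y, Q = 36x - 9y, so

    ∂Q/∂x = 36,    ∂P/∂y = 18,
    ∂Q/∂x - ∂P/∂y = 18.

D is the region x^2 + y^2 ≤ 25. Evaluating the double integral:

In polar coordinates (x = r cos θ, y = r sin θ, dA = r dr dθ) the integrand becomes 18, so

    ∬_D (18) dA = ∫_0^{2π} ∫_0^{5} (18) · r dr dθ.

Inner (r from 0 to 5): 225.
Outer (θ from 0 to 2π): 450π.

Therefore ∮_C P dx + Q dy = 450π.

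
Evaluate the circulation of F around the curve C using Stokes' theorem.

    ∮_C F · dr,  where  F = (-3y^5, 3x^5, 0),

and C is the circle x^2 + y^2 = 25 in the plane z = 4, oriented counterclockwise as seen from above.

Let S be the flat disk x^2 + y^2 ≤ 25 in the plane z = 4, with upward unit normal n̂ = ẑ. By Stokes' theorem,

    ∮_C F · dr = ∬_S (∇ × F) · n̂ dS = ∬_D (curl F)_z dA,

where D is the disk x^2 + y^2 ≤ 25.

Compute the curl of F = (-3y^5, 3x^5, 0):
    (∇ × F)_x = ∂F_z/∂y - ∂F_y/∂z = 0,
    (∇ × F)_y = ∂F_x/∂z - ∂F_z/∂x = 0,
    (∇ × F)_z = ∂F_y/∂x - ∂F_x/∂y = 15x^4 + 15y^4.

On z = 4, (curl F)_z = 15x^4 + 15y^4.

Convert to polar (x = r cos θ, y = r sin θ, dA = r dr dθ); the integrand becomes 15r^4(sin(θ)^4 + cos(θ)^4), so

    ∬_D (curl F)_z dA = ∫_0^{2π} ∫_0^{5} (15r^4(sin(θ)^4 + cos(θ)^4)) · r dr dθ.

Inner (r from 0 to 5): 78125sin(θ)^4/2 + 78125cos(θ)^4/2.
Outer (θ from 0 to 2π): 234375π/4.

Therefore ∮_C F · dr = 234375π/4.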